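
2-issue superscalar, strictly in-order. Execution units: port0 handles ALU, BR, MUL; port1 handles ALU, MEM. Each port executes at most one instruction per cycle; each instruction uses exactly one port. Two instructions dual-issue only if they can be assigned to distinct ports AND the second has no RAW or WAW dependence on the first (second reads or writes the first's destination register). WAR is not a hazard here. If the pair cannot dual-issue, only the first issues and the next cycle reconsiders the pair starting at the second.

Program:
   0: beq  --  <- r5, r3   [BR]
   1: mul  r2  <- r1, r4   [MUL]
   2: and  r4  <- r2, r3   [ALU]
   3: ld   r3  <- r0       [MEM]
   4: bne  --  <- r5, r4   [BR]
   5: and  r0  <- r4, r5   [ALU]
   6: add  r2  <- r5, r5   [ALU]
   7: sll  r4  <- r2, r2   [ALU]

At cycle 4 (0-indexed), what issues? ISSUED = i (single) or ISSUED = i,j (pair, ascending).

ISSUED = 6

  cy0 -> i0 (beq) no-port BR/MUL
  cy1 -> i1 (mul) RAW r2
  cy2 -> i2/i3 (and+ld) pair
  cy3 -> i4/i5 (bne+and) pair
  cy4 -> i6 (add) RAW r2
  cy5 -> i7 (sll) tail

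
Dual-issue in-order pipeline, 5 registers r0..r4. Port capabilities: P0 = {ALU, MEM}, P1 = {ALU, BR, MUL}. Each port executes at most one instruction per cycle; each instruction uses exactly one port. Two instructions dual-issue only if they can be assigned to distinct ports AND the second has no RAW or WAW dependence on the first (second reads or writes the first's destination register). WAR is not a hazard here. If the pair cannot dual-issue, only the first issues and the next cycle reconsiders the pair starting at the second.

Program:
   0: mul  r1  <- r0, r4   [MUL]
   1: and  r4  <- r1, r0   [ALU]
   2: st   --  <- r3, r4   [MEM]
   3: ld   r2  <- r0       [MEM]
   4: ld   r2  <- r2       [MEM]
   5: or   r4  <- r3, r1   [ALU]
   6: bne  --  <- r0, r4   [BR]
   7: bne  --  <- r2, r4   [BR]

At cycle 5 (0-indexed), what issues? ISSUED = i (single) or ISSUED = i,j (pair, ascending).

ISSUED = 6

  cy0 -> i0 (mul) RAW r1
  cy1 -> i1 (and) RAW r4
  cy2 -> i2 (st) no-port MEM/MEM
  cy3 -> i3 (ld) no-port MEM/MEM
  cy4 -> i4&i5 (ld or) pair
  cy5 -> i6 (bne) no-port BR/BR
  cy6 -> i7 (bne) tail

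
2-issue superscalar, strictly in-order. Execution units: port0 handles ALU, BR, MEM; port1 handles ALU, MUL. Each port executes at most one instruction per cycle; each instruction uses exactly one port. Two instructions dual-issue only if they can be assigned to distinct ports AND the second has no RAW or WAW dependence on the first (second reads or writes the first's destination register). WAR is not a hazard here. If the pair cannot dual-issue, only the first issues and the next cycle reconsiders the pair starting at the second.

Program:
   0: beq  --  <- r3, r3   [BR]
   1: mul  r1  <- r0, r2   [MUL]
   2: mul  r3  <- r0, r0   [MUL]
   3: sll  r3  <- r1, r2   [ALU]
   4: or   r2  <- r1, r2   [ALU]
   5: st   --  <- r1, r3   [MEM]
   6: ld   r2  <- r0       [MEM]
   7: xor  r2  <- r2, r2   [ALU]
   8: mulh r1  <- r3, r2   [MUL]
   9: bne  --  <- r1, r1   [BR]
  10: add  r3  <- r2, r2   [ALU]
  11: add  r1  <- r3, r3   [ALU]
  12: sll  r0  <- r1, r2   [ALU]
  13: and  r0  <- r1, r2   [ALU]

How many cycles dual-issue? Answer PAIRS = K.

0. beq+mul @i0+i1  | 2-wide
1. mul @i2  | WAW r3
2. sll+or @i3+i4  | 2-wide
3. st @i5  | no-port MEM/MEM
4. ld @i6  | RAW+WAW r2
5. xor @i7  | RAW r2
6. mulh @i8  | RAW r1
7. bne+add @i9+i10  | 2-wide
8. add @i11  | RAW r1
9. sll @i12  | WAW r0
10. and @i13  | tail

PAIRS = 3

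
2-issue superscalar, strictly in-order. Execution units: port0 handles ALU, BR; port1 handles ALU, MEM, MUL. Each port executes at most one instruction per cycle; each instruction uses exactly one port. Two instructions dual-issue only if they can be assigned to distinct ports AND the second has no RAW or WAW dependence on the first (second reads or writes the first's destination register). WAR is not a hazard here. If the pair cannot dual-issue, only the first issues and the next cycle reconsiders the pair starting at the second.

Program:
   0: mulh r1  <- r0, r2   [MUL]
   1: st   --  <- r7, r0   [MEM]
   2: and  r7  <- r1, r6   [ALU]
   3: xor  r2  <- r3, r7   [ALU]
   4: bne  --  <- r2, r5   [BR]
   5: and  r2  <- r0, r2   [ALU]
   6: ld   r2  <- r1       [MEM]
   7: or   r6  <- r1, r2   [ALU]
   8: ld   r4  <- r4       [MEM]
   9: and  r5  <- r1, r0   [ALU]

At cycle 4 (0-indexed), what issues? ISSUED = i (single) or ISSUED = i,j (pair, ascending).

ISSUED = 6

c0: i0 mulh  no-port MUL/MEM
c1: i1+i2 st and  pair
c2: i3 xor  RAW r2
c3: i4+i5 bne and  pair
c4: i6 ld  RAW r2
c5: i7+i8 or ld  pair
c6: i9 and  tail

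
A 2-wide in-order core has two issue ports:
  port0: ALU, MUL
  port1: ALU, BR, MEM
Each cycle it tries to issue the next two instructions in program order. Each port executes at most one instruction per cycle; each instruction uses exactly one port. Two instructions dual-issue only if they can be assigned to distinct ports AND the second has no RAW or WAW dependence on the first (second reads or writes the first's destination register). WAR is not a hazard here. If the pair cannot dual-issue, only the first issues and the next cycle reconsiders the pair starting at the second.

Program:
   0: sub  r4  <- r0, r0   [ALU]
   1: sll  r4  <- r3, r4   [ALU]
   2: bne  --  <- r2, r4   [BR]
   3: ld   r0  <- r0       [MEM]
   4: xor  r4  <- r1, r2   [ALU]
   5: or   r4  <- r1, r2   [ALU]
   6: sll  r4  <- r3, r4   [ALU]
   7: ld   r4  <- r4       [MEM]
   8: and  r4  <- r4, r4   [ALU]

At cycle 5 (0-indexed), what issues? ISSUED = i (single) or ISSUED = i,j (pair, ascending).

ISSUED = 6

#0 head=0: sub i0 RAW+WAW r4
#1 head=1: sll i1 RAW r4
#2 head=2: bne i2 no-port BR/MEM
#3 head=3: ld+xor i3/i4 2-wide
#4 head=5: or i5 RAW+WAW r4
#5 head=6: sll i6 RAW+WAW r4
#6 head=7: ld i7 RAW+WAW r4
#7 head=8: and i8 tail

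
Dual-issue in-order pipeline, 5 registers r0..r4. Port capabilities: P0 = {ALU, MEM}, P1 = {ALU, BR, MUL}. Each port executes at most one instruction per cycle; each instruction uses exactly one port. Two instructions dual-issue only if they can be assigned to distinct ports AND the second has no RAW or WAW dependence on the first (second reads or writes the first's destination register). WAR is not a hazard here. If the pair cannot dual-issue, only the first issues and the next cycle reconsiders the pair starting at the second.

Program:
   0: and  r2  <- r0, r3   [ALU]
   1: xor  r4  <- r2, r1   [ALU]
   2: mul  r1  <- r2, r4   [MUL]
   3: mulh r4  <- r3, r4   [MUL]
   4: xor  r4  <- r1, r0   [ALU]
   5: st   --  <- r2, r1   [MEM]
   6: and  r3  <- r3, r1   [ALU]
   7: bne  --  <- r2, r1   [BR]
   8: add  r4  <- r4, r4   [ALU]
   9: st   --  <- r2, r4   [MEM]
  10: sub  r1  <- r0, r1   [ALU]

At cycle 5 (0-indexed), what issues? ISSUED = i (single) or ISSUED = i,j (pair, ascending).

ISSUED = 6,7

0. and.ALU @i0  | RAW r2
1. xor.ALU @i1  | RAW r4
2. mul.MUL @i2  | no-port MUL/MUL
3. mulh.MUL @i3  | WAW r4
4. xor.ALU/st.MEM @i4/i5  | dual
5. and.ALU/bne.BR @i6/i7  | dual
6. add.ALU @i8  | RAW r4
7. st.MEM/sub.ALU @i9/i10  | dual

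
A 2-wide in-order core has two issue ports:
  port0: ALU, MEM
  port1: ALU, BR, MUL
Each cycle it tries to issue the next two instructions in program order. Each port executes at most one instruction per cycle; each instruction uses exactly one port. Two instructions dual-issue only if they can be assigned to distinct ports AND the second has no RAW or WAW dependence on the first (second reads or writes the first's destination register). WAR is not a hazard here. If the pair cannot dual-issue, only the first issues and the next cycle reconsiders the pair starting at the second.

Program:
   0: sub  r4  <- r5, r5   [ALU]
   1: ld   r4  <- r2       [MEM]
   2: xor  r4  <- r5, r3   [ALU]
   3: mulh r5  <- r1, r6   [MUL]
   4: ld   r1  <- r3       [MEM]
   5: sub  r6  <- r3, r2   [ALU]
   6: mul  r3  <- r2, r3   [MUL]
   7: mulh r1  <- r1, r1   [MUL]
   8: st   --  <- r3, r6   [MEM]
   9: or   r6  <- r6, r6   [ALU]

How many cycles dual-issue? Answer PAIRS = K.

PAIRS = 3

0. sub @i0  | WAW r4
1. ld @i1  | WAW r4
2. xor/mulh @i2&i3  | 2-wide
3. ld/sub @i4&i5  | 2-wide
4. mul @i6  | no-port MUL/MUL
5. mulh/st @i7&i8  | 2-wide
6. or @i9  | tail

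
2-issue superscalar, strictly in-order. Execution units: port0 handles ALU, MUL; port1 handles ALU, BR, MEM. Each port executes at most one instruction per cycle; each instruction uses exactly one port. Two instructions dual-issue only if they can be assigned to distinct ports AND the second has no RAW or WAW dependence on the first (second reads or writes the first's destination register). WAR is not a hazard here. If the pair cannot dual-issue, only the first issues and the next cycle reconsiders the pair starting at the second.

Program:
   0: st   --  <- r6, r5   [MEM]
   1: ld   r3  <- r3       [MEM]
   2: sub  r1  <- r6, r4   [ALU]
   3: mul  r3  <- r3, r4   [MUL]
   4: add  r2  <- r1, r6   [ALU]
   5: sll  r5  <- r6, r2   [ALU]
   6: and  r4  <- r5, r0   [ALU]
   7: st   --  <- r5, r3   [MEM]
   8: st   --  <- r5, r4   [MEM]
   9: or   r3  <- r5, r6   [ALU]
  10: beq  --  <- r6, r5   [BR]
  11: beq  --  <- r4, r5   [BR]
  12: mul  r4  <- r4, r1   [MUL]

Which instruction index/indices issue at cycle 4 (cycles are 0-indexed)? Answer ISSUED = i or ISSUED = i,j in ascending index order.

c0: i0 st  no-port MEM/MEM
c1: i1/i2 ld/sub  pair
c2: i3/i4 mul/add  pair
c3: i5 sll  RAW r5
c4: i6/i7 and/st  pair
c5: i8/i9 st/or  pair
c6: i10 beq  no-port BR/BR
c7: i11/i12 beq/mul  pair

ISSUED = 6,7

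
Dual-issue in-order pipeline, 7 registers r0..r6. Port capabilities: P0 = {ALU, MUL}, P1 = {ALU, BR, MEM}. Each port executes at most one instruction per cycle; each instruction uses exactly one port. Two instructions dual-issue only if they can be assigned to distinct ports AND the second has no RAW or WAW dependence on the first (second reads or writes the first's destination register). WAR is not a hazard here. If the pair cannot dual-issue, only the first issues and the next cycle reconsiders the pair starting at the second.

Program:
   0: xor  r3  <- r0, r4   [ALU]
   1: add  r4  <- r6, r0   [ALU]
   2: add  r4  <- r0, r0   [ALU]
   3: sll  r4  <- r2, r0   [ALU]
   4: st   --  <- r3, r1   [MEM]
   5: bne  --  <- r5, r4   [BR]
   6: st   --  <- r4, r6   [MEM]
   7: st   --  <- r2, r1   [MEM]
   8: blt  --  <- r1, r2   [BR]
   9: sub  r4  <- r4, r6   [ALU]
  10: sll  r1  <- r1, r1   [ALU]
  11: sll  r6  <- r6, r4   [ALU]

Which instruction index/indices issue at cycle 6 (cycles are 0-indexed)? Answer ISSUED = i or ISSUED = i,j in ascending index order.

ISSUED = 8,9

c0: i0&i1 xor+add  pair
c1: i2 add  WAW r4
c2: i3&i4 sll+st  pair
c3: i5 bne  no-port BR/MEM
c4: i6 st  no-port MEM/MEM
c5: i7 st  no-port MEM/BR
c6: i8&i9 blt+sub  pair
c7: i10&i11 sll+sll  pair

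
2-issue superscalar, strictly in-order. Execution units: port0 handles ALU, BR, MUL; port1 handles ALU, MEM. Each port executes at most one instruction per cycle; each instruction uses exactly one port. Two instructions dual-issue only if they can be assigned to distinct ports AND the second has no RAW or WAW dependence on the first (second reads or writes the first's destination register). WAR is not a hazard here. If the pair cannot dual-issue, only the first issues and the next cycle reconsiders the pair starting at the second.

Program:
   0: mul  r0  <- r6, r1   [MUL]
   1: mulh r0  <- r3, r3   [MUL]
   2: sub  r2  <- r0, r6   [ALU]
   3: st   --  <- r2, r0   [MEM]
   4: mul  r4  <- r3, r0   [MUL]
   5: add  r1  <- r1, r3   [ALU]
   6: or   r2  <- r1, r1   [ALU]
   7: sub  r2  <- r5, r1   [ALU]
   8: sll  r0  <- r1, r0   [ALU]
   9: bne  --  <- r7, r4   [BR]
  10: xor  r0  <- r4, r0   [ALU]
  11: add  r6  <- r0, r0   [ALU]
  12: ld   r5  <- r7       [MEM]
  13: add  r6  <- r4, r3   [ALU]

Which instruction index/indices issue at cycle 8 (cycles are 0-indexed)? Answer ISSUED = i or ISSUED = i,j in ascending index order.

ISSUED = 11,12

c0: i0 mul  no-port MUL/MUL
c1: i1 mulh  RAW r0
c2: i2 sub  RAW r2
c3: i3+i4 st mul  pair
c4: i5 add  RAW r1
c5: i6 or  WAW r2
c6: i7+i8 sub sll  pair
c7: i9+i10 bne xor  pair
c8: i11+i12 add ld  pair
c9: i13 add  tail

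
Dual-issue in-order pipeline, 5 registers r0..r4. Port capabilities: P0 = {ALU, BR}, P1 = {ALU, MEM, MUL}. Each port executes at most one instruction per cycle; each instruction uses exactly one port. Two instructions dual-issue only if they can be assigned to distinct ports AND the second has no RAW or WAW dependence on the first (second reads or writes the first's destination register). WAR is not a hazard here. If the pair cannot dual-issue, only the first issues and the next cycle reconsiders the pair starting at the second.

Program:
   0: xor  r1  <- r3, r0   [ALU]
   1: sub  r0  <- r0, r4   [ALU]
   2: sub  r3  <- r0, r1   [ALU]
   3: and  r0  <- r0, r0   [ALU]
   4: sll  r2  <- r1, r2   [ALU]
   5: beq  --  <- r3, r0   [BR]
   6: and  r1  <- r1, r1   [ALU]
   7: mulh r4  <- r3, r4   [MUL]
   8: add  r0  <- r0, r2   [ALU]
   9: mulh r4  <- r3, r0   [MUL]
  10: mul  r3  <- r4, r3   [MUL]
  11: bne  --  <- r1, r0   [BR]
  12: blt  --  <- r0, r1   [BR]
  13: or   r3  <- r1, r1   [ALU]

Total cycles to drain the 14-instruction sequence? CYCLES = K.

0. xor;sub @i0,i1  | dual
1. sub;and @i2,i3  | dual
2. sll;beq @i4,i5  | dual
3. and;mulh @i6,i7  | dual
4. add @i8  | RAW r0
5. mulh @i9  | no-port MUL/MUL
6. mul;bne @i10,i11  | dual
7. blt;or @i12,i13  | dual

CYCLES = 8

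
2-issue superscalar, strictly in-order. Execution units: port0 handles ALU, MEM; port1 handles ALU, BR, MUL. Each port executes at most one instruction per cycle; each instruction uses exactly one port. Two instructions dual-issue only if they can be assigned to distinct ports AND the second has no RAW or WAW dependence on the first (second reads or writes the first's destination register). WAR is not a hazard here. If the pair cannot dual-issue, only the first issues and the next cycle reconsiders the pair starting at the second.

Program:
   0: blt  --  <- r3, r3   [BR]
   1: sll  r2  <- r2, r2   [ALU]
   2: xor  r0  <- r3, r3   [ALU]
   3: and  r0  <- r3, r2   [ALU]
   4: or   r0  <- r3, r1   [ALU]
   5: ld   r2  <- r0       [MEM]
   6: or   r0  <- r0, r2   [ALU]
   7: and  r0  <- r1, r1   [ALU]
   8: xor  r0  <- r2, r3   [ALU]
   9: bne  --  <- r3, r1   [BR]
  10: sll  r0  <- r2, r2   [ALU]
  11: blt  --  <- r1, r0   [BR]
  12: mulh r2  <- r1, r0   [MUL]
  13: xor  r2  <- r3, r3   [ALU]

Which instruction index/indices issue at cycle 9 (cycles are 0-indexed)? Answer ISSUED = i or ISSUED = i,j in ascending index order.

  cy0 -> i0&i1 (blt.BR;sll.ALU) dual
  cy1 -> i2 (xor.ALU) WAW r0
  cy2 -> i3 (and.ALU) WAW r0
  cy3 -> i4 (or.ALU) RAW r0
  cy4 -> i5 (ld.MEM) RAW r2
  cy5 -> i6 (or.ALU) WAW r0
  cy6 -> i7 (and.ALU) WAW r0
  cy7 -> i8&i9 (xor.ALU;bne.BR) dual
  cy8 -> i10 (sll.ALU) RAW r0
  cy9 -> i11 (blt.BR) no-port BR/MUL
  cy10 -> i12 (mulh.MUL) WAW r2
  cy11 -> i13 (xor.ALU) tail

ISSUED = 11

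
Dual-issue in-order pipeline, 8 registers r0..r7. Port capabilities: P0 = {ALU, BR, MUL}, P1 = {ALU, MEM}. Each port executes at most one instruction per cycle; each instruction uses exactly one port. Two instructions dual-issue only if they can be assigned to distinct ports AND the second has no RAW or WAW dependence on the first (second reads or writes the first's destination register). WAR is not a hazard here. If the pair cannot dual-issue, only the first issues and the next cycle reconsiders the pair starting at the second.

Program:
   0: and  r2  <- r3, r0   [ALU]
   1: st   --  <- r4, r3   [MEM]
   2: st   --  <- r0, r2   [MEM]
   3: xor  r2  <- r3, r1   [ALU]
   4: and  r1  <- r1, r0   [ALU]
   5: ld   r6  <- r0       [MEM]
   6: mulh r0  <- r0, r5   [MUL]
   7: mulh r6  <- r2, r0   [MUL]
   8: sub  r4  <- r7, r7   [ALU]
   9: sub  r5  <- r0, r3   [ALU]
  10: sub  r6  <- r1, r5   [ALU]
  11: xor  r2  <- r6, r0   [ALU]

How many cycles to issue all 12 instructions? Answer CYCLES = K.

CYCLES = 8

#0 head=0: and.ALU+st.MEM i0,i1 pair
#1 head=2: st.MEM+xor.ALU i2,i3 pair
#2 head=4: and.ALU+ld.MEM i4,i5 pair
#3 head=6: mulh.MUL i6 no-port MUL/MUL
#4 head=7: mulh.MUL+sub.ALU i7,i8 pair
#5 head=9: sub.ALU i9 RAW r5
#6 head=10: sub.ALU i10 RAW r6
#7 head=11: xor.ALU i11 tail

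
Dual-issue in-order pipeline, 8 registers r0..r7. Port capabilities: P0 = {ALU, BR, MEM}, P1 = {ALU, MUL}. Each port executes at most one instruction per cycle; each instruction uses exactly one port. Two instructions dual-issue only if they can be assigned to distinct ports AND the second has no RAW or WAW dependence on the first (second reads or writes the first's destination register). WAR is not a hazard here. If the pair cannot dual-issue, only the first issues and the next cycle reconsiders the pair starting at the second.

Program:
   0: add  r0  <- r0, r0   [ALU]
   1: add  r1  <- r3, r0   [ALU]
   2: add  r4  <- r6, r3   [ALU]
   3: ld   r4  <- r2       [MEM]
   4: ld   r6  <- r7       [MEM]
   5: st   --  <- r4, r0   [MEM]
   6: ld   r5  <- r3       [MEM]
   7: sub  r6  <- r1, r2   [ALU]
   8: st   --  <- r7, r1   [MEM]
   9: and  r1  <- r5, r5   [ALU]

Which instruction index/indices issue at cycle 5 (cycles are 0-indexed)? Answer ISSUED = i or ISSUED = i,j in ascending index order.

ISSUED = 6,7

#0 head=0: add i0 RAW r0
#1 head=1: add add i1/i2 pair
#2 head=3: ld i3 no-port MEM/MEM
#3 head=4: ld i4 no-port MEM/MEM
#4 head=5: st i5 no-port MEM/MEM
#5 head=6: ld sub i6/i7 pair
#6 head=8: st and i8/i9 pair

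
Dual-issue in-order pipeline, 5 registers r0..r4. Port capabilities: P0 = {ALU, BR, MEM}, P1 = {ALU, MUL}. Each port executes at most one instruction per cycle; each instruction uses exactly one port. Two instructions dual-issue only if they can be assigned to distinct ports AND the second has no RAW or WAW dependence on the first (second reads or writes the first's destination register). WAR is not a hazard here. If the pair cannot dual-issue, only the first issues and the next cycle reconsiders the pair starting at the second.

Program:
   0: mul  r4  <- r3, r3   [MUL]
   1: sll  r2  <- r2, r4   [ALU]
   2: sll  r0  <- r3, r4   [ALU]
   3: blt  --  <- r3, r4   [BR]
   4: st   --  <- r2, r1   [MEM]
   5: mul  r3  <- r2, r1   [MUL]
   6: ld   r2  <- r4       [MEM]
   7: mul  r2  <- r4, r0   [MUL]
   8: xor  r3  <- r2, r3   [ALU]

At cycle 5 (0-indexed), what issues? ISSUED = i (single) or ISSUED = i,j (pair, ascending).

  cy0 -> i0 (mul) RAW r4
  cy1 -> i1+i2 (sll;sll) dual
  cy2 -> i3 (blt) no-port BR/MEM
  cy3 -> i4+i5 (st;mul) dual
  cy4 -> i6 (ld) WAW r2
  cy5 -> i7 (mul) RAW r2
  cy6 -> i8 (xor) tail

ISSUED = 7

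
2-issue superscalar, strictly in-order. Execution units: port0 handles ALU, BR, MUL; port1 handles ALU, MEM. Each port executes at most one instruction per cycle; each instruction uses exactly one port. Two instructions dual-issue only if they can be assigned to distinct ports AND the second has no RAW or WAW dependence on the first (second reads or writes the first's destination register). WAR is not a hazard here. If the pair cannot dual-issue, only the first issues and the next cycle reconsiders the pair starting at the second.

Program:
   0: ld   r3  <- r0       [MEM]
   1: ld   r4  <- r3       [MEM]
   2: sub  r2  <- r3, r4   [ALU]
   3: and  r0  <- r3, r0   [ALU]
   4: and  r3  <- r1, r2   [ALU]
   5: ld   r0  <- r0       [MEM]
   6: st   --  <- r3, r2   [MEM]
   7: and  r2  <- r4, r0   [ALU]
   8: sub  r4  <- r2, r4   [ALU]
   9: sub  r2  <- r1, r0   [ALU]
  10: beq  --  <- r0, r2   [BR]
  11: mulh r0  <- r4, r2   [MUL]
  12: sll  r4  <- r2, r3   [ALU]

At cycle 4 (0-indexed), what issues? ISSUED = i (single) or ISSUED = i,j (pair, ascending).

ISSUED = 6,7

t=0 i0:ld.MEM ; no-port MEM/MEM
t=1 i1:ld.MEM ; RAW r4
t=2 i2/i3:sub.ALU and.ALU ; dual
t=3 i4/i5:and.ALU ld.MEM ; dual
t=4 i6/i7:st.MEM and.ALU ; dual
t=5 i8/i9:sub.ALU sub.ALU ; dual
t=6 i10:beq.BR ; no-port BR/MUL
t=7 i11/i12:mulh.MUL sll.ALU ; dual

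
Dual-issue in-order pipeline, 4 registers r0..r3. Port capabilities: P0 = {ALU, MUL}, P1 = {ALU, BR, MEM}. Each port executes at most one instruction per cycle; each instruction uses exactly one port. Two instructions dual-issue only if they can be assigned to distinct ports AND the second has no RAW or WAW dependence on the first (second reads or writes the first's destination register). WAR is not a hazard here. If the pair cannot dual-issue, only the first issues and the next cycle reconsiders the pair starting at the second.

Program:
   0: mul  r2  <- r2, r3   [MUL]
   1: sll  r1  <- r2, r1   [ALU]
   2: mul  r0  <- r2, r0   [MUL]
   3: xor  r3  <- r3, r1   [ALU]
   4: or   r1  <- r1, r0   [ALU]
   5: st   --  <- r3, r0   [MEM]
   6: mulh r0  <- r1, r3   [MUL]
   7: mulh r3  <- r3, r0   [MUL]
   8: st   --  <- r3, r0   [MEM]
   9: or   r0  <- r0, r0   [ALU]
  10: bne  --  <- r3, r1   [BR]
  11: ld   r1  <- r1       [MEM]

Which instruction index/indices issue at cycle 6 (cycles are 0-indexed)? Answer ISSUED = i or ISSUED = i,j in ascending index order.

ISSUED = 10

  cy0 -> i0 (mul.MUL) RAW r2
  cy1 -> i1,i2 (sll.ALU;mul.MUL) pair
  cy2 -> i3,i4 (xor.ALU;or.ALU) pair
  cy3 -> i5,i6 (st.MEM;mulh.MUL) pair
  cy4 -> i7 (mulh.MUL) RAW r3
  cy5 -> i8,i9 (st.MEM;or.ALU) pair
  cy6 -> i10 (bne.BR) no-port BR/MEM
  cy7 -> i11 (ld.MEM) tail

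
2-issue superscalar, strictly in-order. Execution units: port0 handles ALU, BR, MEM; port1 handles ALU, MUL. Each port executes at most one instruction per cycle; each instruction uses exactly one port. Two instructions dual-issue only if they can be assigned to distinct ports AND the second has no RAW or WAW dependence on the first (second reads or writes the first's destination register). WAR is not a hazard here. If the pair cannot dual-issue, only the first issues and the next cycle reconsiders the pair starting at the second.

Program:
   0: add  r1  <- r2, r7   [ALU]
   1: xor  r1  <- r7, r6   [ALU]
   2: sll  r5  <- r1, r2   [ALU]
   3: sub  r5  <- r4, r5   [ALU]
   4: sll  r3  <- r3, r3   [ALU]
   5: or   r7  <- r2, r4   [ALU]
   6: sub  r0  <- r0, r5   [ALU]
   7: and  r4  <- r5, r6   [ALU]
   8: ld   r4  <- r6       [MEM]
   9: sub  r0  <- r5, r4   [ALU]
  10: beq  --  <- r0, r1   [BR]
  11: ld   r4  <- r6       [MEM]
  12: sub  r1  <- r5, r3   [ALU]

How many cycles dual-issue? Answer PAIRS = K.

[0] i0  add.ALU  -- WAW r1
[1] i1  xor.ALU  -- RAW r1
[2] i2  sll.ALU  -- RAW+WAW r5
[3] i3+i4  sub.ALU sll.ALU  -- dual
[4] i5+i6  or.ALU sub.ALU  -- dual
[5] i7  and.ALU  -- WAW r4
[6] i8  ld.MEM  -- RAW r4
[7] i9  sub.ALU  -- RAW r0
[8] i10  beq.BR  -- no-port BR/MEM
[9] i11+i12  ld.MEM sub.ALU  -- dual

PAIRS = 3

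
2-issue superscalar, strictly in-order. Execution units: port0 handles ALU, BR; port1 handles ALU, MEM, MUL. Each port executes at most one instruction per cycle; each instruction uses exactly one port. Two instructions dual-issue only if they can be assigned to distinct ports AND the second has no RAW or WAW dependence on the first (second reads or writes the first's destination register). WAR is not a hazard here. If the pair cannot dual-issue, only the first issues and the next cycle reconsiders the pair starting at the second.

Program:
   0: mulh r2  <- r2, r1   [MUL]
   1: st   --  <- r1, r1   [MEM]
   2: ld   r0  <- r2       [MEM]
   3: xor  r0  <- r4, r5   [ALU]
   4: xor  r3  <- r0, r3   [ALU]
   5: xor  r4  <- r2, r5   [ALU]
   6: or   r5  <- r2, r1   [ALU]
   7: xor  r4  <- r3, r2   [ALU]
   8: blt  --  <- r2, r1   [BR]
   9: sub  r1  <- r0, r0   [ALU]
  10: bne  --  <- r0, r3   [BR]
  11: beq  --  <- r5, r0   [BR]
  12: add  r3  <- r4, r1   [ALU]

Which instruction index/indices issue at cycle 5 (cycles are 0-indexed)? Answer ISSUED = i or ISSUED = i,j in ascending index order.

ISSUED = 6,7

  cy0 -> i0 (mulh.MUL) no-port MUL/MEM
  cy1 -> i1 (st.MEM) no-port MEM/MEM
  cy2 -> i2 (ld.MEM) WAW r0
  cy3 -> i3 (xor.ALU) RAW r0
  cy4 -> i4,i5 (xor.ALU;xor.ALU) pair
  cy5 -> i6,i7 (or.ALU;xor.ALU) pair
  cy6 -> i8,i9 (blt.BR;sub.ALU) pair
  cy7 -> i10 (bne.BR) no-port BR/BR
  cy8 -> i11,i12 (beq.BR;add.ALU) pair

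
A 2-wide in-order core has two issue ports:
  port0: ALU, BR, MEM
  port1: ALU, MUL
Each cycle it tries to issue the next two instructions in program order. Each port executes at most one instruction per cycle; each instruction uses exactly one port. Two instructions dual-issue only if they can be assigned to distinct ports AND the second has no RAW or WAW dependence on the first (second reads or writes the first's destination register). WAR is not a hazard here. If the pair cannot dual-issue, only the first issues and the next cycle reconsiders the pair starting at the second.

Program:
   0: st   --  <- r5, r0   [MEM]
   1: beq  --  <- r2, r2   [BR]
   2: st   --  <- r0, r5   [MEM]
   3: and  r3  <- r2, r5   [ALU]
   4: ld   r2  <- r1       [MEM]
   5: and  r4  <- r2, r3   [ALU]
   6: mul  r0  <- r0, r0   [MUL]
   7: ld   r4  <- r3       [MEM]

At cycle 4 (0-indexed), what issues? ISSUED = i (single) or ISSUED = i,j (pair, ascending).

[0] i0  st  -- no-port MEM/BR
[1] i1  beq  -- no-port BR/MEM
[2] i2+i3  st;and  -- 2-wide
[3] i4  ld  -- RAW r2
[4] i5+i6  and;mul  -- 2-wide
[5] i7  ld  -- tail

ISSUED = 5,6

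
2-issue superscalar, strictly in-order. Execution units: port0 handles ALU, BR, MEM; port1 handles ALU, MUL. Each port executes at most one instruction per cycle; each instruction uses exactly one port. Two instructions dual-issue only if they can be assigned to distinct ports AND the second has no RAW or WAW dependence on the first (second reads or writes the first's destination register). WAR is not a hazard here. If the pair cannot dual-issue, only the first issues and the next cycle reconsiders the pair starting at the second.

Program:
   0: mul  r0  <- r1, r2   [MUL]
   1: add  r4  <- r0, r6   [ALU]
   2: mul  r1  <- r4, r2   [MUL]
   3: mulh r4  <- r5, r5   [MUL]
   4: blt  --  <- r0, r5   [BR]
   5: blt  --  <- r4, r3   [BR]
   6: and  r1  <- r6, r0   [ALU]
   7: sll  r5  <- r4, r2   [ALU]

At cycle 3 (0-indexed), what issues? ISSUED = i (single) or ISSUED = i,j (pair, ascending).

  cy0 -> i0 (mul) RAW r0
  cy1 -> i1 (add) RAW r4
  cy2 -> i2 (mul) no-port MUL/MUL
  cy3 -> i3,i4 (mulh+blt) pair
  cy4 -> i5,i6 (blt+and) pair
  cy5 -> i7 (sll) tail

ISSUED = 3,4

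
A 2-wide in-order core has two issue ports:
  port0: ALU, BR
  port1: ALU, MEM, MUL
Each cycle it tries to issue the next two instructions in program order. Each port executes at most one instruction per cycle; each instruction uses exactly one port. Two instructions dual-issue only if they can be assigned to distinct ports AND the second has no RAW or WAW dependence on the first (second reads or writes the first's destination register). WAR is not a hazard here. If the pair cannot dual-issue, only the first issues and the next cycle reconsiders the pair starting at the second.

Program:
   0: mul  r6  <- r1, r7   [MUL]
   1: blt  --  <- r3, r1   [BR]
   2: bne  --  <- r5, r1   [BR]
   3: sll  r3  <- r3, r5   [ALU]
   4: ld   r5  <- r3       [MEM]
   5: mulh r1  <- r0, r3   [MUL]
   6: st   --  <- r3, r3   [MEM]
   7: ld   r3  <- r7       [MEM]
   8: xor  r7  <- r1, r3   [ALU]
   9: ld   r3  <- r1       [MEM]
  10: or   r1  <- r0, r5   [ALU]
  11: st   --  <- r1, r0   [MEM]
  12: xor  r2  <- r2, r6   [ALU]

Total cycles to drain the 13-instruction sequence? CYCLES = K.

0. mul.MUL blt.BR @i0,i1  | pair
1. bne.BR sll.ALU @i2,i3  | pair
2. ld.MEM @i4  | no-port MEM/MUL
3. mulh.MUL @i5  | no-port MUL/MEM
4. st.MEM @i6  | no-port MEM/MEM
5. ld.MEM @i7  | RAW r3
6. xor.ALU ld.MEM @i8,i9  | pair
7. or.ALU @i10  | RAW r1
8. st.MEM xor.ALU @i11,i12  | pair

CYCLES = 9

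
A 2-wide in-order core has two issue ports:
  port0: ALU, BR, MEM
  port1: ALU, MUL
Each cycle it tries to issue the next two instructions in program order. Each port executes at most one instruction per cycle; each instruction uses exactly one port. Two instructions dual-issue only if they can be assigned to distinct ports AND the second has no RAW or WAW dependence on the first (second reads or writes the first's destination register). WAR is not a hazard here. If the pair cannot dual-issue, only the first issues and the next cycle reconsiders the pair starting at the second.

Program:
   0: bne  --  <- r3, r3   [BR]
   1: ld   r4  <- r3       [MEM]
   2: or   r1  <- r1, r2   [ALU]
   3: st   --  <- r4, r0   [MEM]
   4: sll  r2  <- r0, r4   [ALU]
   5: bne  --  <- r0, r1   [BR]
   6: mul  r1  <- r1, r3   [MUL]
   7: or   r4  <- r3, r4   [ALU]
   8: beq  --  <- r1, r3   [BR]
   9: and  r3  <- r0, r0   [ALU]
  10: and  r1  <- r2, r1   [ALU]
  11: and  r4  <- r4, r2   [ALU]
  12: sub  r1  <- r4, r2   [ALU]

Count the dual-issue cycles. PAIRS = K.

PAIRS = 5

[0] i0  bne.BR  -- no-port BR/MEM
[1] i1&i2  ld.MEM;or.ALU  -- 2-wide
[2] i3&i4  st.MEM;sll.ALU  -- 2-wide
[3] i5&i6  bne.BR;mul.MUL  -- 2-wide
[4] i7&i8  or.ALU;beq.BR  -- 2-wide
[5] i9&i10  and.ALU;and.ALU  -- 2-wide
[6] i11  and.ALU  -- RAW r4
[7] i12  sub.ALU  -- tail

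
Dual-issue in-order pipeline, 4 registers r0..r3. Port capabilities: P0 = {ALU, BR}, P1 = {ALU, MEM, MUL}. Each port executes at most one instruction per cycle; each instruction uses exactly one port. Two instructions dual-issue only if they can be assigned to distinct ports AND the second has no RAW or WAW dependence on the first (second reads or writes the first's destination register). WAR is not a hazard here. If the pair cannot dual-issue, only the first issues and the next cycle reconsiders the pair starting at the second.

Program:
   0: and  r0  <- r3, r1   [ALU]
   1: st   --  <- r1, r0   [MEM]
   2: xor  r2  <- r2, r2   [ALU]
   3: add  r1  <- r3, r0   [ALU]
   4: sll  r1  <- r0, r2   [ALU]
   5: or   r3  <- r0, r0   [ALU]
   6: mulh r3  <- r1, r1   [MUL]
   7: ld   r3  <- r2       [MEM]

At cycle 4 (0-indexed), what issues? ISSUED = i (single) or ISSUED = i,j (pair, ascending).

[0] i0  and.ALU  -- RAW r0
[1] i1,i2  st.MEM;xor.ALU  -- dual
[2] i3  add.ALU  -- WAW r1
[3] i4,i5  sll.ALU;or.ALU  -- dual
[4] i6  mulh.MUL  -- no-port MUL/MEM
[5] i7  ld.MEM  -- tail

ISSUED = 6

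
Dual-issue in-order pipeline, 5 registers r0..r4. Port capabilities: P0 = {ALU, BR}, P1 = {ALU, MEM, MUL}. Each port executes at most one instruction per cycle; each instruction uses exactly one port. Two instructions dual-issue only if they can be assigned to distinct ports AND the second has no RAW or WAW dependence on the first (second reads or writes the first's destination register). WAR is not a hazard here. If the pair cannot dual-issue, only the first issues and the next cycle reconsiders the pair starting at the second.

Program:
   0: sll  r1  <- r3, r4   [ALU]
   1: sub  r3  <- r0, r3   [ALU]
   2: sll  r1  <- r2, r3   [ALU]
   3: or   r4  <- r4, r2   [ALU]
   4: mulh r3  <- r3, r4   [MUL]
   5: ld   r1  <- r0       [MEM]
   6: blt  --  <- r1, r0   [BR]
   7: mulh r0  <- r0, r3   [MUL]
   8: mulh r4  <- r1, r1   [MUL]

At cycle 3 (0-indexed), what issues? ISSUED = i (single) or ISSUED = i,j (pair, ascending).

c0: i0/i1 sll.ALU;sub.ALU  pair
c1: i2/i3 sll.ALU;or.ALU  pair
c2: i4 mulh.MUL  no-port MUL/MEM
c3: i5 ld.MEM  RAW r1
c4: i6/i7 blt.BR;mulh.MUL  pair
c5: i8 mulh.MUL  tail

ISSUED = 5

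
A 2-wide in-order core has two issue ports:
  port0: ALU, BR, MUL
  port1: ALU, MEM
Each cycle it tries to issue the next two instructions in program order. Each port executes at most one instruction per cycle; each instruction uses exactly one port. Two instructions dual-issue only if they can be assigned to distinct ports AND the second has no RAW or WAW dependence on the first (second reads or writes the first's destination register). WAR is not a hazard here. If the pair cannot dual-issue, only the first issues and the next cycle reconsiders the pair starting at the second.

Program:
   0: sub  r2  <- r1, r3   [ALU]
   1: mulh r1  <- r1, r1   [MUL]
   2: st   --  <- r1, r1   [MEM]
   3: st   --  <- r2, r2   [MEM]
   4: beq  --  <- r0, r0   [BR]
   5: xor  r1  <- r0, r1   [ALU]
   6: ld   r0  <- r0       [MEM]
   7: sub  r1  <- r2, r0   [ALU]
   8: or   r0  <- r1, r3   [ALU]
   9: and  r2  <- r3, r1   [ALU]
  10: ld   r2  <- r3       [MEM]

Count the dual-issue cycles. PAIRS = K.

t=0 i0,i1:sub.ALU;mulh.MUL ; pair
t=1 i2:st.MEM ; no-port MEM/MEM
t=2 i3,i4:st.MEM;beq.BR ; pair
t=3 i5,i6:xor.ALU;ld.MEM ; pair
t=4 i7:sub.ALU ; RAW r1
t=5 i8,i9:or.ALU;and.ALU ; pair
t=6 i10:ld.MEM ; tail

PAIRS = 4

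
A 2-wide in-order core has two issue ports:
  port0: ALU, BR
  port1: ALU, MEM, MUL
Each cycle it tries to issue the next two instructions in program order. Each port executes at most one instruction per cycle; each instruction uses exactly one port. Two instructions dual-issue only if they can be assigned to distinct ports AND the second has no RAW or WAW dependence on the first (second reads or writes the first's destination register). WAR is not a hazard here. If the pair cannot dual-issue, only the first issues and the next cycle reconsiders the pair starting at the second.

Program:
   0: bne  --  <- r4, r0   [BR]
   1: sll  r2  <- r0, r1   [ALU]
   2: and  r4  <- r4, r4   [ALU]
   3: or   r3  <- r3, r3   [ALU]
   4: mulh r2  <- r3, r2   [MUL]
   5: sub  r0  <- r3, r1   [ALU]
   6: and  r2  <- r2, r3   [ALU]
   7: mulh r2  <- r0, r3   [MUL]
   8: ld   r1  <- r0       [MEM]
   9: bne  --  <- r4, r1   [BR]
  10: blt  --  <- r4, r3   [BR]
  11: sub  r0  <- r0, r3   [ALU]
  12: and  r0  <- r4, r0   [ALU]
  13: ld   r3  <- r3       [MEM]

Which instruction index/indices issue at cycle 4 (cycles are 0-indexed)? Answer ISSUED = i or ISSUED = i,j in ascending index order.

t=0 i0,i1:bne.BR+sll.ALU ; 2-wide
t=1 i2,i3:and.ALU+or.ALU ; 2-wide
t=2 i4,i5:mulh.MUL+sub.ALU ; 2-wide
t=3 i6:and.ALU ; WAW r2
t=4 i7:mulh.MUL ; no-port MUL/MEM
t=5 i8:ld.MEM ; RAW r1
t=6 i9:bne.BR ; no-port BR/BR
t=7 i10,i11:blt.BR+sub.ALU ; 2-wide
t=8 i12,i13:and.ALU+ld.MEM ; 2-wide

ISSUED = 7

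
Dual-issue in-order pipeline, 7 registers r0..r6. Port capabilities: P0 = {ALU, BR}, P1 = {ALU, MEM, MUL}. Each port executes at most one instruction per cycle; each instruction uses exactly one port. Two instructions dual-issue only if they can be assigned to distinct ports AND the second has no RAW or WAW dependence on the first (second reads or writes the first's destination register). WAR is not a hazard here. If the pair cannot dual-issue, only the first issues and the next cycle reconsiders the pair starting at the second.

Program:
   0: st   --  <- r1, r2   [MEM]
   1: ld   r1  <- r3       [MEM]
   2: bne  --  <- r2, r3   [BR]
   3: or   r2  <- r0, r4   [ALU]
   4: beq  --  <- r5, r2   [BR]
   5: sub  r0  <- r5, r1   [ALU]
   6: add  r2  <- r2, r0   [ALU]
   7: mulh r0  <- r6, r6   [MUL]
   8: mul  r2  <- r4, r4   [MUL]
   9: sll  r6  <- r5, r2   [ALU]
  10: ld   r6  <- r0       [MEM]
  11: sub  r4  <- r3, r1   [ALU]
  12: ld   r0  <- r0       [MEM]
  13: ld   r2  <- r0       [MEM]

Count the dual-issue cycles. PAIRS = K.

PAIRS = 4

[0] i0  st.MEM  -- no-port MEM/MEM
[1] i1&i2  ld.MEM;bne.BR  -- 2-wide
[2] i3  or.ALU  -- RAW r2
[3] i4&i5  beq.BR;sub.ALU  -- 2-wide
[4] i6&i7  add.ALU;mulh.MUL  -- 2-wide
[5] i8  mul.MUL  -- RAW r2
[6] i9  sll.ALU  -- WAW r6
[7] i10&i11  ld.MEM;sub.ALU  -- 2-wide
[8] i12  ld.MEM  -- no-port MEM/MEM
[9] i13  ld.MEM  -- tail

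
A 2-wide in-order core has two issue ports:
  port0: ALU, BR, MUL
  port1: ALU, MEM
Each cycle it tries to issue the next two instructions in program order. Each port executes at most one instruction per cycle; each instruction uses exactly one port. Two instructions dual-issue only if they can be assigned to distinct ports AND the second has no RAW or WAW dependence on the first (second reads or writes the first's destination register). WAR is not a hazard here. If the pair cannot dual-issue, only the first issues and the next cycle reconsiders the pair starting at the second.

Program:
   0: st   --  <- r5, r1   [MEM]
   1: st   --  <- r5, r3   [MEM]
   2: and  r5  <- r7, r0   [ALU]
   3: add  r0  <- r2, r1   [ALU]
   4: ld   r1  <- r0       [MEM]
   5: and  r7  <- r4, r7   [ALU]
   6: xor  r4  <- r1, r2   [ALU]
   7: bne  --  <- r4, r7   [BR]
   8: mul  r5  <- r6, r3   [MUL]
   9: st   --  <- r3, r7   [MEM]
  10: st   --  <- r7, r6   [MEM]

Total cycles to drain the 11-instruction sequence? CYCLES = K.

t=0 i0:st.MEM ; no-port MEM/MEM
t=1 i1&i2:st.MEM and.ALU ; pair
t=2 i3:add.ALU ; RAW r0
t=3 i4&i5:ld.MEM and.ALU ; pair
t=4 i6:xor.ALU ; RAW r4
t=5 i7:bne.BR ; no-port BR/MUL
t=6 i8&i9:mul.MUL st.MEM ; pair
t=7 i10:st.MEM ; tail

CYCLES = 8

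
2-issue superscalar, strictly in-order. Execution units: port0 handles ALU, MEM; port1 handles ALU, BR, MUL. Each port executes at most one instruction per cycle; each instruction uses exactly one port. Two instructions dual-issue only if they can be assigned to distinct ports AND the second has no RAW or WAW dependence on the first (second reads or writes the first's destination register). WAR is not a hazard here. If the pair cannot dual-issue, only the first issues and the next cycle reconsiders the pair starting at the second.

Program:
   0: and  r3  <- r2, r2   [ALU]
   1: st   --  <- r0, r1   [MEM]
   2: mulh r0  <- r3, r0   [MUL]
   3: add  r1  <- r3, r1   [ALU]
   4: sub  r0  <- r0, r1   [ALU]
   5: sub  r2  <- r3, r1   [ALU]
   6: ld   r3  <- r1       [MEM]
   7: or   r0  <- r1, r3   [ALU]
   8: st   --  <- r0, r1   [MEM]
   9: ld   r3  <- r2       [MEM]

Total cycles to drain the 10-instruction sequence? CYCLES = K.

c0: i0+i1 and.ALU st.MEM  dual
c1: i2+i3 mulh.MUL add.ALU  dual
c2: i4+i5 sub.ALU sub.ALU  dual
c3: i6 ld.MEM  RAW r3
c4: i7 or.ALU  RAW r0
c5: i8 st.MEM  no-port MEM/MEM
c6: i9 ld.MEM  tail

CYCLES = 7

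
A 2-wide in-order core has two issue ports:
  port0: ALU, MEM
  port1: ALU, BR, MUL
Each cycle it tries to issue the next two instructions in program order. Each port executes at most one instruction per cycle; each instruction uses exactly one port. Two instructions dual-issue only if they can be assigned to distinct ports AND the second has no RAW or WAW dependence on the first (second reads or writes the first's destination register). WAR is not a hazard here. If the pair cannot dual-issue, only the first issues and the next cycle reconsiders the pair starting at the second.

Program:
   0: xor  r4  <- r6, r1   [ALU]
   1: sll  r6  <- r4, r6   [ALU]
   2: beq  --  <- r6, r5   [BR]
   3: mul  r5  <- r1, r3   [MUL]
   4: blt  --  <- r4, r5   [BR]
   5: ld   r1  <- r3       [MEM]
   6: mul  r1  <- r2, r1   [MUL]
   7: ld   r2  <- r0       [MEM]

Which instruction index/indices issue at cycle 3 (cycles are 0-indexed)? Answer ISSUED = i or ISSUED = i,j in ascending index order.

  cy0 -> i0 (xor) RAW r4
  cy1 -> i1 (sll) RAW r6
  cy2 -> i2 (beq) no-port BR/MUL
  cy3 -> i3 (mul) no-port MUL/BR
  cy4 -> i4+i5 (blt;ld) dual
  cy5 -> i6+i7 (mul;ld) dual

ISSUED = 3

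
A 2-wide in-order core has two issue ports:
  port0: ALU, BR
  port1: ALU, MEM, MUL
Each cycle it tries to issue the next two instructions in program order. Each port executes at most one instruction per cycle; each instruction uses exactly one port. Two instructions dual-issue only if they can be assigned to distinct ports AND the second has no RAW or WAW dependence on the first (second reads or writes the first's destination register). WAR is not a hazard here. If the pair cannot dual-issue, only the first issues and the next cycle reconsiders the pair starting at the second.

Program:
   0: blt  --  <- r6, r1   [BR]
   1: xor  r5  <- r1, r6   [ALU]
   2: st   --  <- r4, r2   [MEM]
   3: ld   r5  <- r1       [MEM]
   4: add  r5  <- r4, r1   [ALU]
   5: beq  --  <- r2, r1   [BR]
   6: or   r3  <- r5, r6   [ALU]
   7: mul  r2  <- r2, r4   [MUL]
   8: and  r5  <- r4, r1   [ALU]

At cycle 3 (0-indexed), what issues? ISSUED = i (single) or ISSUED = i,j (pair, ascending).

c0: i0,i1 blt+xor  pair
c1: i2 st  no-port MEM/MEM
c2: i3 ld  WAW r5
c3: i4,i5 add+beq  pair
c4: i6,i7 or+mul  pair
c5: i8 and  tail

ISSUED = 4,5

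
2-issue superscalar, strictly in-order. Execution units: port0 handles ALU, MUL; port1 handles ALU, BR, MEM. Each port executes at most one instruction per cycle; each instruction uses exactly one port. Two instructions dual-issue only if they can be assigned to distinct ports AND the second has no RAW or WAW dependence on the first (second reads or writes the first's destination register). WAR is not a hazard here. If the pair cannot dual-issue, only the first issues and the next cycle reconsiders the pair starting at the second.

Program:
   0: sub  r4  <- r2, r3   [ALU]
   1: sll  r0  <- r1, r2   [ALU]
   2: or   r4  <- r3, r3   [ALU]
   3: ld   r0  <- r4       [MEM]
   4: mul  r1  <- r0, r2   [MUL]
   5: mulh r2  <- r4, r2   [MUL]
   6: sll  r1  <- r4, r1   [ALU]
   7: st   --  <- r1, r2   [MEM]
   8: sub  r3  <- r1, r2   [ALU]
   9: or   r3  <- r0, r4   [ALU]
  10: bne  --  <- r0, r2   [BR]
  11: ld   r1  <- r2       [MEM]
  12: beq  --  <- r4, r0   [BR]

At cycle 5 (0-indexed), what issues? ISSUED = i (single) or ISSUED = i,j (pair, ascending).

ISSUED = 7,8

0. sub.ALU/sll.ALU @i0/i1  | 2-wide
1. or.ALU @i2  | RAW r4
2. ld.MEM @i3  | RAW r0
3. mul.MUL @i4  | no-port MUL/MUL
4. mulh.MUL/sll.ALU @i5/i6  | 2-wide
5. st.MEM/sub.ALU @i7/i8  | 2-wide
6. or.ALU/bne.BR @i9/i10  | 2-wide
7. ld.MEM @i11  | no-port MEM/BR
8. beq.BR @i12  | tail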